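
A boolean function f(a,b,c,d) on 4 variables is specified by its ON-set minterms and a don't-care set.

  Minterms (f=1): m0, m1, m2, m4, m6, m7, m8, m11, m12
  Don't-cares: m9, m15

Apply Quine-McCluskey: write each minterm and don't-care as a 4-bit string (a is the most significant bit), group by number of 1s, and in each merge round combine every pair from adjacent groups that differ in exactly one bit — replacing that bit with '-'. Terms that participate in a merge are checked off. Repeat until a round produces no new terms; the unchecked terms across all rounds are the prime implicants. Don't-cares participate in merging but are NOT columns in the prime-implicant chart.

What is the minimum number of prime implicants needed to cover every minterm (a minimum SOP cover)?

5

[col 0] 0000*, 0001*, 0010*, 0100*, 0110*, 0111*, 1000*, 1001*, 1011*, 1100*, 1111*
[col 1] -000*, -001*, -100*, -111, 0-00*, 0-10*, 00-0*, 000-*, 01-0*, 011-, 1-00*, 1-11, 10-1, 100-*
[col 2] --00, -00-, 0--0
Prime implicants: --00, -00-, -111, 0--0, 011-, 1-11, 10-1
PI chart (minterm → PIs covering it):
  0 | --00,-00-,0--0
  1 | -00-  (sole → essential)
  2 | 0--0  (sole → essential)
  4 | --00,0--0
  6 | 0--0,011-
  7 | -111,011-
  8 | --00,-00-
  11 | 1-11,10-1
  12 | --00  (sole → essential)
Essential prime implicants: --00, -00-, 0--0
Petrick residual → -111, 1-11
Minimum SOP uses 5 PIs: c'd' + b'c' + bcd + a'd' + acd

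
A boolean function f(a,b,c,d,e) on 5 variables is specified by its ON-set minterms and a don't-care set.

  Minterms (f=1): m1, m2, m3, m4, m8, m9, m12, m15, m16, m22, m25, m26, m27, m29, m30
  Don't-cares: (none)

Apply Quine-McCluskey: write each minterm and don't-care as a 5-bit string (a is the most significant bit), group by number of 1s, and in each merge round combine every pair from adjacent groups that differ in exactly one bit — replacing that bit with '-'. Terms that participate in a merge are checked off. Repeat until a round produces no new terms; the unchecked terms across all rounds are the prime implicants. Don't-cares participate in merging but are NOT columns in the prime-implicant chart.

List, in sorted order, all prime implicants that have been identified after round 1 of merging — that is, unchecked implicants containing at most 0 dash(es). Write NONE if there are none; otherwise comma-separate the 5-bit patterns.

size-2^0 implicants → 00001(✓)  00010(✓)  00011(✓)  00100(✓)  01000(✓)  01001(✓)  01100(✓)  01111  10000  10110(✓)  11001(✓)  11010(✓)  11011(✓)  11101(✓)  11110(✓)
size-2^1 implicants → -1001  0-001  0-100  000-1  0001-  01-00  0100-  1-110  11-01  11-10  110-1  1101-
Unchecked terms (primes): -1001, 0-001, 0-100, 000-1, 0001-, 01-00, 0100-, 01111, 1-110, 10000, 11-01, 11-10, 110-1, 1101-

01111, 10000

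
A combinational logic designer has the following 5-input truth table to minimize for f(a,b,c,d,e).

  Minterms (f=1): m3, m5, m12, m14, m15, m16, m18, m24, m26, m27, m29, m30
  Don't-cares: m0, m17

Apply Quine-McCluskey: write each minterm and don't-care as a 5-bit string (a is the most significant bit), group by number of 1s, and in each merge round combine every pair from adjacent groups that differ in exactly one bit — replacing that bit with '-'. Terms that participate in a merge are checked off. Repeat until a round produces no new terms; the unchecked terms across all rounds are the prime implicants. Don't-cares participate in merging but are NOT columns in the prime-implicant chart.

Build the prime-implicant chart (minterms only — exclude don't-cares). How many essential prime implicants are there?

Round 0: 00000✓ 00011 00101 01100✓ 01110✓ 01111✓ 10000✓ 10001✓ 10010✓ 11000✓ 11010✓ 11011✓ 11101 11110✓
Round 1: -0000 -1110 011-0 0111- 1-000✓ 1-010✓ 100-0✓ 1000- 11-10 110-0✓ 1101-
Round 2: 1-0-0
PIs = {-0000, -1110, 00011, 00101, 011-0, 0111-, 1-0-0, 1000-, 11-10, 1101-, 11101}
Coverage chart:
  m3: 00011 ←essential
  m5: 00101 ←essential
  m12: 011-0 ←essential
  m14: -1110,011-0,0111-
  m15: 0111- ←essential
  m16: -0000,1-0-0,1000-
  m18: 1-0-0 ←essential
  m24: 1-0-0 ←essential
  m26: 1-0-0,11-10,1101-
  m27: 1101- ←essential
  m29: 11101 ←essential
  m30: -1110,11-10
Essential: 00011, 00101, 011-0, 0111-, 1-0-0, 1101-, 11101

7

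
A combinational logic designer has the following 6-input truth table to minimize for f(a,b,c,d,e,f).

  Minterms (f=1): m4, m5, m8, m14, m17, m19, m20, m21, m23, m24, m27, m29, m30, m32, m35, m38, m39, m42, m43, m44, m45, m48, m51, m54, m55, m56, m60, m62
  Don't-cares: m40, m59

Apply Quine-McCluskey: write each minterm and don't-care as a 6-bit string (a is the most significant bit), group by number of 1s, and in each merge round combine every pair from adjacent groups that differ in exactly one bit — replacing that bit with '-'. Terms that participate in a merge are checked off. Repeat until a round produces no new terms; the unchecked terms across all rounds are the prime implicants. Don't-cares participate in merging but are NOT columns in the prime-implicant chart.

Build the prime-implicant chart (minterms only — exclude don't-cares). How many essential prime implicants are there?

Round 0: 000100✓ 000101✓ 001000✓ 001110✓ 010001✓ 010011✓ 010100✓ 010101✓ 010111✓ 011000✓ 011011✓ 011101✓ 011110✓ 100000✓ 100011✓ 100110✓ 100111✓ 101000✓ 101010✓ 101011✓ 101100✓ 101101✓ 110000✓ 110011✓ 110110✓ 110111✓ 111000✓ 111011✓ 111100✓ 111110✓
Round 1: -01000✓ -10011✓ -10111✓ -11000✓ -11011✓ -11110 0-0100✓ 0-0101✓ 0-1000✓ 0-1110 00010-✓ 01-011✓ 01-101 010-01✓ 010-11✓ 0100-1✓ 0101-1✓ 01010-✓ 1-0000✓ 1-0011✓ 1-0110✓ 1-0111✓ 1-1000✓ 1-1011✓ 1-1100✓ 10-000✓ 10-011✓ 100-11✓ 10011-✓ 101-00✓ 1010-0 10101- 10110- 11-000✓ 11-011✓ 11-110 110-11✓ 11011-✓ 111-00✓ 1111-0
Round 2: --1000 -1-011 -10-11 0-010- 010--1 1--000 1--011 1-0-11 1-011- 1-1-00
PIs = {--1000, -1-011, -10-11, -11110, 0-010-, 0-1110, 01-101, 010--1, 1--000, 1--011, 1-0-11, 1-011-, 1-1-00, 1010-0, 10101-, 10110-, 11-110, 1111-0}
Coverage chart:
  m4: 0-010- ←essential
  m5: 0-010- ←essential
  m8: --1000 ←essential
  m14: 0-1110 ←essential
  m17: 010--1 ←essential
  m19: -1-011,-10-11,010--1
  m20: 0-010- ←essential
  m21: 0-010-,01-101,010--1
  m23: -10-11,010--1
  m24: --1000 ←essential
  m27: -1-011 ←essential
  m29: 01-101 ←essential
  m30: -11110,0-1110
  m32: 1--000 ←essential
  m35: 1--011,1-0-11
  m38: 1-011- ←essential
  m39: 1-0-11,1-011-
  m42: 1010-0,10101-
  m43: 1--011,10101-
  m44: 1-1-00,10110-
  m45: 10110- ←essential
  m48: 1--000 ←essential
  m51: -1-011,-10-11,1--011,1-0-11
  m54: 1-011-,11-110
  m55: -10-11,1-0-11,1-011-
  m56: --1000,1--000,1-1-00
  m60: 1-1-00,1111-0
  m62: -11110,11-110,1111-0
Essential: --1000, -1-011, 0-010-, 0-1110, 01-101, 010--1, 1--000, 1-011-, 10110-

9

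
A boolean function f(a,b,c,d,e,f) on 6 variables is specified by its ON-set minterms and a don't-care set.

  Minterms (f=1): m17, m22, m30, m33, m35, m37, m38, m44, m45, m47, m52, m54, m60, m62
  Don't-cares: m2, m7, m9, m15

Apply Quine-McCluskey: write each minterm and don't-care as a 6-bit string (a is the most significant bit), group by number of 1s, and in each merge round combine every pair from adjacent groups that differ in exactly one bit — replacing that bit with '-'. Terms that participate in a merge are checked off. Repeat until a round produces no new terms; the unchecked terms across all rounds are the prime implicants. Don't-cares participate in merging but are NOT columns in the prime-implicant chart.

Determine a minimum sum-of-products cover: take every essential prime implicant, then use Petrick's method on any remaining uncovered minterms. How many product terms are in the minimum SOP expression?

8

[col 0] 000010, 000111*, 001001, 001111*, 010001, 010110*, 011110*, 100001*, 100011*, 100101*, 100110*, 101100*, 101101*, 101111*, 110100*, 110110*, 111100*, 111110*
[col 1] -01111, -10110*, -11110*, 00-111, 01-110*, 1-0110, 1-1100, 10-101, 100-01, 1000-1, 1011-1, 10110-, 11-100*, 11-110*, 1101-0*, 1111-0*
[col 2] -1-110, 11-1-0
Prime implicants: -01111, -1-110, 00-111, 000010, 001001, 010001, 1-0110, 1-1100, 10-101, 100-01, 1000-1, 1011-1, 10110-, 11-1-0
PI chart (minterm → PIs covering it):
  17 | 010001  (sole → essential)
  22 | -1-110  (sole → essential)
  30 | -1-110  (sole → essential)
  33 | 100-01,1000-1
  35 | 1000-1  (sole → essential)
  37 | 10-101,100-01
  38 | 1-0110  (sole → essential)
  44 | 1-1100,10110-
  45 | 10-101,1011-1,10110-
  47 | -01111,1011-1
  52 | 11-1-0  (sole → essential)
  54 | -1-110,1-0110,11-1-0
  60 | 1-1100,11-1-0
  62 | -1-110,11-1-0
Essential prime implicants: -1-110, 010001, 1-0110, 1000-1, 11-1-0
Petrick residual → -01111, 1-1100, 10-101
Minimum SOP uses 8 PIs: b'cdef + bdef' + a'bc'd'e'f + ac'def' + acde'f' + ab'de'f + ab'c'd'f + abdf'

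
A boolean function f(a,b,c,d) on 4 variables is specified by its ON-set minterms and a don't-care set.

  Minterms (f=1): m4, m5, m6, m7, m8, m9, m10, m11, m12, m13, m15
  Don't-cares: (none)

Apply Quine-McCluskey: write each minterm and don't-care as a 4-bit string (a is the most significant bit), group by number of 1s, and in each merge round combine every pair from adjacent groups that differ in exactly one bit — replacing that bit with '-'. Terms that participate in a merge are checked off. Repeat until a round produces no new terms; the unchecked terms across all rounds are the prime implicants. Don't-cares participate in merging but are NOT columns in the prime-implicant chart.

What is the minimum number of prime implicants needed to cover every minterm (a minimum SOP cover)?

4

size-2^0 implicants → 0100(✓)  0101(✓)  0110(✓)  0111(✓)  1000(✓)  1001(✓)  1010(✓)  1011(✓)  1100(✓)  1101(✓)  1111(✓)
size-2^1 implicants → -100(✓)  -101(✓)  -111(✓)  01-0(✓)  01-1(✓)  010-(✓)  011-(✓)  1-00(✓)  1-01(✓)  1-11(✓)  10-0(✓)  10-1(✓)  100-(✓)  101-(✓)  11-1(✓)  110-(✓)
size-2^2 implicants → -1-1  -10-  01--  1--1  1-0-  10--
Unchecked terms (primes): -1-1, -10-, 01--, 1--1, 1-0-, 10--
Minterm coverage:
  m4 ⊆ -10-,01--
  m5 ⊆ -1-1,-10-,01--
  m6 ⊆ 01-- [E]
  m7 ⊆ -1-1,01--
  m8 ⊆ 1-0-,10--
  m9 ⊆ 1--1,1-0-,10--
  m10 ⊆ 10-- [E]
  m11 ⊆ 1--1,10--
  m12 ⊆ -10-,1-0-
  m13 ⊆ -1-1,-10-,1--1,1-0-
  m15 ⊆ -1-1,1--1
E = {01--, 10--}
Petrick residual → -1-1, -10-
Cover = bd + bc' + a'b + ab'  |cover|=4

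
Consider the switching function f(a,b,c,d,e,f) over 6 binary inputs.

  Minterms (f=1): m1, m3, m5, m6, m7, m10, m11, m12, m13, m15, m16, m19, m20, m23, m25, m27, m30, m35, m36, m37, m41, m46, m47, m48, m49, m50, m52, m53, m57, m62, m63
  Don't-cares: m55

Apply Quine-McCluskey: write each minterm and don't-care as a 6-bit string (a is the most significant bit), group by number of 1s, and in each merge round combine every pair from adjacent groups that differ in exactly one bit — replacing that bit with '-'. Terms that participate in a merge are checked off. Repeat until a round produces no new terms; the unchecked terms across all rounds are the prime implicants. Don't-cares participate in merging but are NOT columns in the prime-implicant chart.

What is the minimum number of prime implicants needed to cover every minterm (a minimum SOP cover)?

[col 0] 000001*, 000011*, 000101*, 000110*, 000111*, 001010*, 001011*, 001100*, 001101*, 001111*, 010000*, 010011*, 010100*, 010111*, 011001*, 011011*, 011110*, 100011*, 100100*, 100101*, 101001*, 101110*, 101111*, 110000*, 110001*, 110010*, 110100*, 110101*, 110111*, 111001*, 111110*, 111111*
[col 1] -00011, -00101, -01111, -10000*, -10100*, -10111, -11001, -11110, 0-0011*, 0-0111*, 0-1011*, 00-011*, 00-101*, 00-111*, 000-01*, 000-11*, 0000-1*, 0001-1*, 00011-, 001-11*, 00101-, 0011-1*, 00110-, 01-011*, 010-00*, 010-11*, 0110-1, 1-0100*, 1-0101*, 1-1001, 1-1110*, 1-1111*, 10010-*, 10111-*, 11-001, 11-111, 110-00*, 110-01*, 1100-0, 11000-*, 1101-1, 11010-*, 11111-*
[col 2] -10-00, 0--011, 0-0-11, 00--11, 00-1-1, 000--1, 1-010-, 1-111-, 110-0-
Prime implicants: -00011, -00101, -01111, -10-00, -10111, -11001, -11110, 0--011, 0-0-11, 00--11, 00-1-1, 000--1, 00011-, 00101-, 00110-, 0110-1, 1-010-, 1-1001, 1-111-, 11-001, 11-111, 110-0-, 1100-0, 1101-1
PI chart (minterm → PIs covering it):
  1 | 000--1  (sole → essential)
  3 | -00011,0--011,0-0-11,00--11,000--1
  5 | -00101,00-1-1,000--1
  6 | 00011-  (sole → essential)
  7 | 0-0-11,00--11,00-1-1,000--1,00011-
  10 | 00101-  (sole → essential)
  11 | 0--011,00--11,00101-
  12 | 00110-  (sole → essential)
  13 | 00-1-1,00110-
  15 | -01111,00--11,00-1-1
  16 | -10-00  (sole → essential)
  19 | 0--011,0-0-11
  20 | -10-00  (sole → essential)
  23 | -10111,0-0-11
  25 | -11001,0110-1
  27 | 0--011,0110-1
  30 | -11110  (sole → essential)
  35 | -00011  (sole → essential)
  36 | 1-010-  (sole → essential)
  37 | -00101,1-010-
  41 | 1-1001  (sole → essential)
  46 | 1-111-  (sole → essential)
  47 | -01111,1-111-
  48 | -10-00,110-0-,1100-0
  49 | 11-001,110-0-
  50 | 1100-0  (sole → essential)
  52 | -10-00,1-010-,110-0-
  53 | 1-010-,110-0-,1101-1
  57 | -11001,1-1001,11-001
  62 | -11110,1-111-
  63 | 1-111-,11-111
Essential prime implicants: -00011, -10-00, -11110, 000--1, 00011-, 00101-, 00110-, 1-010-, 1-1001, 1-111-, 1100-0
Petrick residual → -01111, 0-0-11, 0110-1, 11-001
Minimum SOP uses 15 PIs: b'c'd'ef + b'cdef + bc'e'f' + bcdef' + a'c'ef + a'b'c'f + a'b'c'de + a'b'cd'e + a'b'cde' + a'bcd'f + ac'de' + acd'e'f + acde + abd'e'f + abc'd'f'

15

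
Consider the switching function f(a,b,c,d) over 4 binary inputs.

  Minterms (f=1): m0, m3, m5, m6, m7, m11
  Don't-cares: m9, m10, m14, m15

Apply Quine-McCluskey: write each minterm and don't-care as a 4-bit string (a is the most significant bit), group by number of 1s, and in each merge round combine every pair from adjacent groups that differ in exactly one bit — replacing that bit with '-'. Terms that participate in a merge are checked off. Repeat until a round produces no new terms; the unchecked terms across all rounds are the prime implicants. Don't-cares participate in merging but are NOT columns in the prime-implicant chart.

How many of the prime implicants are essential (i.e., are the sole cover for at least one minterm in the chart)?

4

Round 0: 0000 0011✓ 0101✓ 0110✓ 0111✓ 1001✓ 1010✓ 1011✓ 1110✓ 1111✓
Round 1: -011✓ -110✓ -111✓ 0-11✓ 01-1 011-✓ 1-10✓ 1-11✓ 10-1 101-✓ 111-✓
Round 2: --11 -11- 1-1-
PIs = {--11, -11-, 0000, 01-1, 1-1-, 10-1}
Coverage chart:
  m0: 0000 ←essential
  m3: --11 ←essential
  m5: 01-1 ←essential
  m6: -11- ←essential
  m7: --11,-11-,01-1
  m11: --11,1-1-,10-1
Essential: --11, -11-, 0000, 01-1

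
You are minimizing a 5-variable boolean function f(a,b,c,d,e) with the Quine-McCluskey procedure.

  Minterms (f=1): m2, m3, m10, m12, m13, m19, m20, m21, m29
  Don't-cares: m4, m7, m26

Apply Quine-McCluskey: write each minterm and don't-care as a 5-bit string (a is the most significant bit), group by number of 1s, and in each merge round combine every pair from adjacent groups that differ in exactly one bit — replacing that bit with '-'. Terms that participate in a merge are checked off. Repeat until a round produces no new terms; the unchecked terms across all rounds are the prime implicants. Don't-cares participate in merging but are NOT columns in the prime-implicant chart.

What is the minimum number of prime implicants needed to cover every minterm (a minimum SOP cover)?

[col 0] 00010*, 00011*, 00100*, 00111*, 01010*, 01100*, 01101*, 10011*, 10100*, 10101*, 11010*, 11101*
[col 1] -0011, -0100, -1010, -1101, 0-010, 0-100, 00-11, 0001-, 0110-, 1-101, 1010-
Prime implicants: -0011, -0100, -1010, -1101, 0-010, 0-100, 00-11, 0001-, 0110-, 1-101, 1010-
PI chart (minterm → PIs covering it):
  2 | 0-010,0001-
  3 | -0011,00-11,0001-
  10 | -1010,0-010
  12 | 0-100,0110-
  13 | -1101,0110-
  19 | -0011  (sole → essential)
  20 | -0100,1010-
  21 | 1-101,1010-
  29 | -1101,1-101
Essential prime implicants: -0011
Petrick residual → -0100, 0-010, 0110-, 1-101
Minimum SOP uses 5 PIs: b'c'de + b'cd'e' + a'c'de' + a'bcd' + acd'e

5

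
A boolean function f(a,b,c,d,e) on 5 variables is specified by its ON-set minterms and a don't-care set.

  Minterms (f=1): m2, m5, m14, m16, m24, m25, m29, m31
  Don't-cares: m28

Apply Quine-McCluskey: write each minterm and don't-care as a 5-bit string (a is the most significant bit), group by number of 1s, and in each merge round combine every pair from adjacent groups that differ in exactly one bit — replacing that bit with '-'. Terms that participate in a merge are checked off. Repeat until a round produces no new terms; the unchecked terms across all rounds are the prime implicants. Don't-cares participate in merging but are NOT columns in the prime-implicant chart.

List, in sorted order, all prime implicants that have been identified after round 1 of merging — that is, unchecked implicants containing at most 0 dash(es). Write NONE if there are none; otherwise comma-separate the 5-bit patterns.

00010, 00101, 01110

[col 0] 00010, 00101, 01110, 10000*, 11000*, 11001*, 11100*, 11101*, 11111*
[col 1] 1-000, 11-00*, 11-01*, 1100-*, 111-1, 1110-*
[col 2] 11-0-
Prime implicants: 00010, 00101, 01110, 1-000, 11-0-, 111-1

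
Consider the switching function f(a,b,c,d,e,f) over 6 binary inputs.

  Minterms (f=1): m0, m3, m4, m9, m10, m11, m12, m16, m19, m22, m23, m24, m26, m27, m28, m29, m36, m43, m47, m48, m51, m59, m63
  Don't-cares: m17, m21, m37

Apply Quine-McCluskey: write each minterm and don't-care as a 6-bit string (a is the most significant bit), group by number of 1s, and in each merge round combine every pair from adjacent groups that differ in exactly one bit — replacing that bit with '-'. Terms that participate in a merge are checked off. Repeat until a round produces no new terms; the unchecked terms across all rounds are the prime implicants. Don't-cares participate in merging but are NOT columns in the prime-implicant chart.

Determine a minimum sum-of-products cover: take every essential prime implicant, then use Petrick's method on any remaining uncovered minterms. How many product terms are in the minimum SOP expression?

12

[col 0] 000000*, 000011*, 000100*, 001001*, 001010*, 001011*, 001100*, 010000*, 010001*, 010011*, 010101*, 010110*, 010111*, 011000*, 011010*, 011011*, 011100*, 011101*, 100100*, 100101*, 101011*, 101111*, 110000*, 110011*, 111011*, 111111*
[col 1] -00100, -01011*, -10000, -10011*, -11011*, 0-0000, 0-0011*, 0-1010*, 0-1011*, 0-1100, 00-011*, 00-100, 000-00, 0010-1, 00101-*, 01-000, 01-011*, 01-101, 010-01*, 010-11*, 0100-1*, 01000-, 0101-1*, 01011-, 011-00, 0110-0, 01101-*, 01110-, 1-1011*, 1-1111*, 10010-, 101-11*, 11-011*, 111-11*
[col 2] --1011, -1-011, 0--011, 0-101-, 010--1, 1-1-11
Prime implicants: --1011, -00100, -1-011, -10000, 0--011, 0-0000, 0-101-, 0-1100, 00-100, 000-00, 0010-1, 01-000, 01-101, 010--1, 01000-, 01011-, 011-00, 0110-0, 01110-, 1-1-11, 10010-
PI chart (minterm → PIs covering it):
  0 | 0-0000,000-00
  3 | 0--011  (sole → essential)
  4 | -00100,00-100,000-00
  9 | 0010-1  (sole → essential)
  10 | 0-101-  (sole → essential)
  11 | --1011,0--011,0-101-,0010-1
  12 | 0-1100,00-100
  16 | -10000,0-0000,01-000,01000-
  19 | -1-011,0--011,010--1
  22 | 01011-  (sole → essential)
  23 | 010--1,01011-
  24 | 01-000,011-00,0110-0
  26 | 0-101-,0110-0
  27 | --1011,-1-011,0--011,0-101-
  28 | 0-1100,011-00,01110-
  29 | 01-101,01110-
  36 | -00100,10010-
  43 | --1011,1-1-11
  47 | 1-1-11  (sole → essential)
  48 | -10000  (sole → essential)
  51 | -1-011  (sole → essential)
  59 | --1011,-1-011,1-1-11
  63 | 1-1-11  (sole → essential)
Essential prime implicants: -1-011, -10000, 0--011, 0-101-, 0010-1, 01011-, 1-1-11
Petrick residual → -00100, 0-0000, 0-1100, 01-000, 01-101
Minimum SOP uses 12 PIs: b'c'de'f' + bd'ef + bc'd'e'f' + a'd'ef + a'c'd'e'f' + a'cd'e + a'cde'f' + a'b'cd'f + a'bd'e'f' + a'bde'f + a'bc'de + acef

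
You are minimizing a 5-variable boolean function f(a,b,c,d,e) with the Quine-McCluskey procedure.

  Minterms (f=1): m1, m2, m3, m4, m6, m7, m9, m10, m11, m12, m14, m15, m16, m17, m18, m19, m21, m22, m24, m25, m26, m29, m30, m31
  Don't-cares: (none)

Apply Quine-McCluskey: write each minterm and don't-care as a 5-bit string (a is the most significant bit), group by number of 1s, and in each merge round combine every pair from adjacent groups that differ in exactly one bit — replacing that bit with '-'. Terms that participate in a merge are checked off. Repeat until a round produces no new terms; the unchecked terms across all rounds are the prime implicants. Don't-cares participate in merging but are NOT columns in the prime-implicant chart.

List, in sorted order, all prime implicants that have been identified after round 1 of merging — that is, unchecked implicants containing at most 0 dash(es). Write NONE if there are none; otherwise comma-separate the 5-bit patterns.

Round 0: 00001✓ 00010✓ 00011✓ 00100✓ 00110✓ 00111✓ 01001✓ 01010✓ 01011✓ 01100✓ 01110✓ 01111✓ 10000✓ 10001✓ 10010✓ 10011✓ 10101✓ 10110✓ 11000✓ 11001✓ 11010✓ 11101✓ 11110✓ 11111✓
Round 1: -0001✓ -0010✓ -0011✓ -0110✓ -1001✓ -1010✓ -1110✓ -1111✓ 0-001✓ 0-010✓ 0-011✓ 0-100✓ 0-110✓ 0-111✓ 00-10✓ 00-11✓ 000-1✓ 0001-✓ 001-0✓ 0011-✓ 01-10✓ 01-11✓ 010-1✓ 0101-✓ 011-0✓ 0111-✓ 1-000✓ 1-001✓ 1-010✓ 1-101✓ 1-110✓ 10-01✓ 10-10✓ 100-0✓ 100-1✓ 1000-✓ 1001-✓ 11-01✓ 11-10✓ 110-0✓ 1100-✓ 111-1 1111-✓
Round 2: --001 --010✓ --110✓ -0-10✓ -00-1 -001- -1-10✓ -111- 0--10✓ 0--11✓ 0-0-1 0-01-✓ 0-1-0 0-11-✓ 00-1-✓ 01-1-✓ 1--01 1--10✓ 1-0-0 1-00- 100--
Round 3: ---10 0--1-
PIs = {---10, --001, -00-1, -001-, -111-, 0--1-, 0-0-1, 0-1-0, 1--01, 1-0-0, 1-00-, 100--, 111-1}

NONE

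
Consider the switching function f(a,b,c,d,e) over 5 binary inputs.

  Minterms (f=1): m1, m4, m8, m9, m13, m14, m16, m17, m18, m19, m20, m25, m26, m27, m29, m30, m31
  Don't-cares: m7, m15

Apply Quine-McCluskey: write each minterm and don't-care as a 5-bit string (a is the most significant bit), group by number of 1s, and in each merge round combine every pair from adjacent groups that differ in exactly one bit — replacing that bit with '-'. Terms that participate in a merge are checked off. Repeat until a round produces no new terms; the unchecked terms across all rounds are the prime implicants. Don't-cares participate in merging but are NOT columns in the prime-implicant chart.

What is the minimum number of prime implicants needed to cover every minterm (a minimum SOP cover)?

7

Round 0: 00001✓ 00100✓ 00111✓ 01000✓ 01001✓ 01101✓ 01110✓ 01111✓ 10000✓ 10001✓ 10010✓ 10011✓ 10100✓ 11001✓ 11010✓ 11011✓ 11101✓ 11110✓ 11111✓
Round 1: -0001✓ -0100 -1001✓ -1101✓ -1110✓ -1111✓ 0-001✓ 0-111 01-01✓ 0100- 011-1✓ 0111-✓ 1-001✓ 1-010✓ 1-011✓ 10-00 100-0✓ 100-1✓ 1000-✓ 1001-✓ 11-01✓ 11-10✓ 11-11✓ 110-1✓ 1101-✓ 111-1✓ 1111-✓
Round 2: --001 -1-01 -11-1 -111- 1-0-1 1-01- 100-- 11--1 11-1-
PIs = {--001, -0100, -1-01, -11-1, -111-, 0-111, 0100-, 1-0-1, 1-01-, 10-00, 100--, 11--1, 11-1-}
Coverage chart:
  m1: --001 ←essential
  m4: -0100 ←essential
  m8: 0100- ←essential
  m9: --001,-1-01,0100-
  m13: -1-01,-11-1
  m14: -111- ←essential
  m16: 10-00,100--
  m17: --001,1-0-1,100--
  m18: 1-01-,100--
  m19: 1-0-1,1-01-,100--
  m20: -0100,10-00
  m25: --001,-1-01,1-0-1,11--1
  m26: 1-01-,11-1-
  m27: 1-0-1,1-01-,11--1,11-1-
  m29: -1-01,-11-1,11--1
  m30: -111-,11-1-
  m31: -11-1,-111-,11--1,11-1-
Essential: --001, -0100, -111-, 0100-
Petrick residual → -1-01, 1-01-, 10-00
Min cover (7 terms): c'd'e + b'cd'e' + bd'e + bcd + a'bc'd' + ac'd + ab'd'e'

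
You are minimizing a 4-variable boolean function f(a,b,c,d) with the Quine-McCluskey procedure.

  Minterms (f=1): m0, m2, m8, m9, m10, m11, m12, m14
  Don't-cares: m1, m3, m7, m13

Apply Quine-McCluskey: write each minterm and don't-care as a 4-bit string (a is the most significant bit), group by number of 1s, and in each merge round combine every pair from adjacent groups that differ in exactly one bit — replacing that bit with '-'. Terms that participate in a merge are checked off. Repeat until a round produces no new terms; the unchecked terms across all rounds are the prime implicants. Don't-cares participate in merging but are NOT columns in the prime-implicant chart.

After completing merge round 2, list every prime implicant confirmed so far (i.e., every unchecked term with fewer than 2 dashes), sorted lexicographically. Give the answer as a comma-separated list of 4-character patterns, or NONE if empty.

0-11

size-2^0 implicants → 0000(✓)  0001(✓)  0010(✓)  0011(✓)  0111(✓)  1000(✓)  1001(✓)  1010(✓)  1011(✓)  1100(✓)  1101(✓)  1110(✓)
size-2^1 implicants → -000(✓)  -001(✓)  -010(✓)  -011(✓)  0-11  00-0(✓)  00-1(✓)  000-(✓)  001-(✓)  1-00(✓)  1-01(✓)  1-10(✓)  10-0(✓)  10-1(✓)  100-(✓)  101-(✓)  11-0(✓)  110-(✓)
size-2^2 implicants → -0-0(✓)  -0-1(✓)  -00-(✓)  -01-(✓)  00--(✓)  1--0  1-0-  10--(✓)
size-2^3 implicants → -0--
Unchecked terms (primes): -0--, 0-11, 1--0, 1-0-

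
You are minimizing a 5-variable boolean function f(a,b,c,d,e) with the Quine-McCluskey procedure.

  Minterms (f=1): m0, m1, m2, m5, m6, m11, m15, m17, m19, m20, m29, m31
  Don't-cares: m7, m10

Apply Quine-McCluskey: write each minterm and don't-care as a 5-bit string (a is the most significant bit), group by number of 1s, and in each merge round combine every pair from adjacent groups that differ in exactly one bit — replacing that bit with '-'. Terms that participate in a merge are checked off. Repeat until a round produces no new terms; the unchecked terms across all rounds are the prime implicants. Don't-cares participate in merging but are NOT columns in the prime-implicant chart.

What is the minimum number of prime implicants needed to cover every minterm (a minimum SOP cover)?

7

[col 0] 00000*, 00001*, 00010*, 00101*, 00110*, 00111*, 01010*, 01011*, 01111*, 10001*, 10011*, 10100, 11101*, 11111*
[col 1] -0001, -1111, 0-010, 0-111, 00-01, 00-10, 000-0, 0000-, 001-1, 0011-, 01-11, 0101-, 100-1, 111-1
Prime implicants: -0001, -1111, 0-010, 0-111, 00-01, 00-10, 000-0, 0000-, 001-1, 0011-, 01-11, 0101-, 100-1, 10100, 111-1
PI chart (minterm → PIs covering it):
  0 | 000-0,0000-
  1 | -0001,00-01,0000-
  2 | 0-010,00-10,000-0
  5 | 00-01,001-1
  6 | 00-10,0011-
  11 | 01-11,0101-
  15 | -1111,0-111,01-11
  17 | -0001,100-1
  19 | 100-1  (sole → essential)
  20 | 10100  (sole → essential)
  29 | 111-1  (sole → essential)
  31 | -1111,111-1
Essential prime implicants: 100-1, 10100, 111-1
Petrick residual → 00-01, 00-10, 000-0, 01-11
Minimum SOP uses 7 PIs: a'b'd'e + a'b'de' + a'b'c'e' + a'bde + ab'c'e + ab'cd'e' + abce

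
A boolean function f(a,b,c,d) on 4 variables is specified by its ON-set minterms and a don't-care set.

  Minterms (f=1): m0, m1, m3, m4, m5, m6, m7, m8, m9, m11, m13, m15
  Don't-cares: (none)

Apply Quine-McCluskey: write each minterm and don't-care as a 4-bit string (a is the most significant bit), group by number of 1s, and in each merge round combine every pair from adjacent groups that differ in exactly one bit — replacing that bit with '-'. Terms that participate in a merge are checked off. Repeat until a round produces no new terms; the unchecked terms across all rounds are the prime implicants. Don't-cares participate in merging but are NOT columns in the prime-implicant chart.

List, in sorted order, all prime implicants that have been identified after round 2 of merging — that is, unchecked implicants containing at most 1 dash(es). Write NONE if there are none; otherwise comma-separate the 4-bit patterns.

size-2^0 implicants → 0000(✓)  0001(✓)  0011(✓)  0100(✓)  0101(✓)  0110(✓)  0111(✓)  1000(✓)  1001(✓)  1011(✓)  1101(✓)  1111(✓)
size-2^1 implicants → -000(✓)  -001(✓)  -011(✓)  -101(✓)  -111(✓)  0-00(✓)  0-01(✓)  0-11(✓)  00-1(✓)  000-(✓)  01-0(✓)  01-1(✓)  010-(✓)  011-(✓)  1-01(✓)  1-11(✓)  10-1(✓)  100-(✓)  11-1(✓)
size-2^2 implicants → --01(✓)  --11(✓)  -0-1(✓)  -00-  -1-1(✓)  0--1(✓)  0-0-  01--  1--1(✓)
size-2^3 implicants → ---1
Unchecked terms (primes): ---1, -00-, 0-0-, 01--

NONE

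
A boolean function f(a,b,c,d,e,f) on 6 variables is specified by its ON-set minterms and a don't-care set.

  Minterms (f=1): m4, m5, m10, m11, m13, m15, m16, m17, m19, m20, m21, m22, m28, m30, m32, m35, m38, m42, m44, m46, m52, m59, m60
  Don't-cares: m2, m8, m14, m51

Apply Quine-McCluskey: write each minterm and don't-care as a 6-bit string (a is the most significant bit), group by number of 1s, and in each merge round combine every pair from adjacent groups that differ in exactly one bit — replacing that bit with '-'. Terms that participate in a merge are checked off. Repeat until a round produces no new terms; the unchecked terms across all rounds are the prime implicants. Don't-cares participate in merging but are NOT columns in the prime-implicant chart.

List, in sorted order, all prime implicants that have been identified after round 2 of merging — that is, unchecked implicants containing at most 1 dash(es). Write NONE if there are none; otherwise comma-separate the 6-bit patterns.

Round 0: 000010✓ 000100✓ 000101✓ 001000✓ 001010✓ 001011✓ 001101✓ 001110✓ 001111✓ 010000✓ 010001✓ 010011✓ 010100✓ 010101✓ 010110✓ 011100✓ 011110✓ 100000 100011✓ 100110✓ 101010✓ 101100✓ 101110✓ 110011✓ 110100✓ 111011✓ 111100✓
Round 1: -01010✓ -01110✓ -10011 -10100✓ -11100✓ 0-0100✓ 0-0101✓ 0-1110 00-010 00-101 00010-✓ 001-10✓ 001-11✓ 0010-0 00101-✓ 0011-1 00111-✓ 01-100✓ 01-110✓ 010-00✓ 010-01✓ 0100-1 01000-✓ 0101-0✓ 01010-✓ 0111-0✓ 1-0011 1-1100 10-110 101-10✓ 1011-0 11-011 11-100✓
Round 2: -01-10 -1-100 0-010- 001-1- 01-1-0 010-0-
PIs = {-01-10, -1-100, -10011, 0-010-, 0-1110, 00-010, 00-101, 001-1-, 0010-0, 0011-1, 01-1-0, 010-0-, 0100-1, 1-0011, 1-1100, 10-110, 100000, 1011-0, 11-011}

-10011, 0-1110, 00-010, 00-101, 0010-0, 0011-1, 0100-1, 1-0011, 1-1100, 10-110, 100000, 1011-0, 11-011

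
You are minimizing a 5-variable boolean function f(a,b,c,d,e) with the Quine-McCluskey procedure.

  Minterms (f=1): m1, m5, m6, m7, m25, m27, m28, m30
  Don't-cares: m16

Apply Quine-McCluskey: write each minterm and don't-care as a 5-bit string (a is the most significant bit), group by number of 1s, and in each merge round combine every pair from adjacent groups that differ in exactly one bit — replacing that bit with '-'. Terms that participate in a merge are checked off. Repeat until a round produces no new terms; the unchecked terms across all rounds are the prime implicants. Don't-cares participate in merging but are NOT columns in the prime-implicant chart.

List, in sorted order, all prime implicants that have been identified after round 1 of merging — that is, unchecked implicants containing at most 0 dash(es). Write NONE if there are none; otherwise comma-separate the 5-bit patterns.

10000

[col 0] 00001*, 00101*, 00110*, 00111*, 10000, 11001*, 11011*, 11100*, 11110*
[col 1] 00-01, 001-1, 0011-, 110-1, 111-0
Prime implicants: 00-01, 001-1, 0011-, 10000, 110-1, 111-0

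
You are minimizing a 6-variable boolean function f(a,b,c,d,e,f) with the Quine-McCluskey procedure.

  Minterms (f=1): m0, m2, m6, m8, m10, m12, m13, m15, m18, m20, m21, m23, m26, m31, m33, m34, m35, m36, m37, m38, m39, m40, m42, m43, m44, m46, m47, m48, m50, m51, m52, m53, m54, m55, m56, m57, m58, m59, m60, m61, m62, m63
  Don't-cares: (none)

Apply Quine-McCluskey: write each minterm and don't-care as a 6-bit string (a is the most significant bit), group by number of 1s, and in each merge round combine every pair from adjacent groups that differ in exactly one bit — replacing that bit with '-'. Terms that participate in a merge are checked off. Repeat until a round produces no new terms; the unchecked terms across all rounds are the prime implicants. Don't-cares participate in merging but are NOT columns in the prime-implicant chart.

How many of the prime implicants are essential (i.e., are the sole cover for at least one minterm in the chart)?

8

[col 0] 000000*, 000010*, 000110*, 001000*, 001010*, 001100*, 001101*, 001111*, 010010*, 010100*, 010101*, 010111*, 011010*, 011111*, 100001*, 100010*, 100011*, 100100*, 100101*, 100110*, 100111*, 101000*, 101010*, 101011*, 101100*, 101110*, 101111*, 110000*, 110010*, 110011*, 110100*, 110101*, 110110*, 110111*, 111000*, 111001*, 111010*, 111011*, 111100*, 111101*, 111110*, 111111*
[col 1] -00010*, -00110*, -01000*, -01010*, -01100*, -01111*, -10010*, -10100*, -10101*, -10111*, -11010*, -11111*, 0-0010*, 0-1010*, 0-1111*, 00-000*, 00-010*, 000-10*, 0000-0*, 001-00*, 0010-0*, 0011-1, 00110-, 01-010*, 01-111*, 0101-1*, 01010-*, 1-0010*, 1-0011*, 1-0100*, 1-0101*, 1-0110*, 1-0111*, 1-1000*, 1-1010*, 1-1011*, 1-1100*, 1-1110*, 1-1111*, 10-010*, 10-011*, 10-100*, 10-110*, 10-111*, 100-01*, 100-10*, 100-11*, 1000-1*, 10001-*, 1001-0*, 1001-1*, 10010-*, 10011-*, 101-00*, 101-10*, 101-11*, 1010-0*, 10101-*, 1011-0*, 10111-*, 11-000*, 11-010*, 11-011*, 11-100*, 11-101*, 11-110*, 11-111*, 110-00*, 110-10*, 110-11*, 1100-0*, 11001-*, 1101-0*, 1101-1*, 11010-*, 11011-*, 111-00*, 111-01*, 111-10*, 111-11*, 1110-0*, 1110-1*, 11100-*, 11101-*, 1111-0*, 1111-1*, 11110-*, 11111-*
[col 2] --0010*, --1010*, --1111, -0-010*, -00-10, -01-00, -010-0, -1-010*, -1-111, -101-1, -1010-, 0--010*, 00-0-0, 1--010*, 1--011*, 1--100*, 1--110*, 1--111*, 1-0-10*, 1-0-11*, 1-001-*, 1-01-0*, 1-01-1*, 1-010-*, 1-011-*, 1-1-00*, 1-1-10*, 1-1-11*, 1-10-0*, 1-101-*, 1-11-0*, 1-111-*, 10--10*, 10--11*, 10-01-*, 10-1-0*, 10-11-*, 100--1, 100-1-*, 1001--*, 101--0*, 101-1-*, 11--00*, 11--10*, 11--11*, 11-0-0*, 11-01-*, 11-1-0*, 11-1-1*, 11-10-*, 11-11-*, 110--0*, 110-1-*, 1101--*, 111--0*, 111--1*, 111-0-*, 111-1-*, 1110--*, 1111--*
[col 3] ---010, 1---10*, 1---11*, 1--01-*, 1--1-0, 1--11-*, 1-0-1-*, 1-01--, 1-1--0, 1-1-1-*, 10--1-*, 11---0, 11--1-*, 11-1--, 111---
[col 4] 1---1-
Prime implicants: ---010, --1111, -00-10, -01-00, -010-0, -1-111, -101-1, -1010-, 00-0-0, 0011-1, 00110-, 1---1-, 1--1-0, 1-01--, 1-1--0, 100--1, 11---0, 11-1--, 111---
PI chart (minterm → PIs covering it):
  0 | 00-0-0  (sole → essential)
  2 | ---010,-00-10,00-0-0
  6 | -00-10  (sole → essential)
  8 | -01-00,-010-0,00-0-0
  10 | ---010,-010-0,00-0-0
  12 | -01-00,00110-
  13 | 0011-1,00110-
  15 | --1111,0011-1
  18 | ---010  (sole → essential)
  20 | -1010-  (sole → essential)
  21 | -101-1,-1010-
  23 | -1-111,-101-1
  26 | ---010  (sole → essential)
  31 | --1111,-1-111
  33 | 100--1  (sole → essential)
  34 | ---010,-00-10,1---1-
  35 | 1---1-,100--1
  36 | 1--1-0,1-01--
  37 | 1-01--,100--1
  38 | -00-10,1---1-,1--1-0,1-01--
  39 | 1---1-,1-01--,100--1
  40 | -01-00,-010-0,1-1--0
  42 | ---010,-010-0,1---1-,1-1--0
  43 | 1---1-  (sole → essential)
  44 | -01-00,1--1-0,1-1--0
  46 | 1---1-,1--1-0,1-1--0
  47 | --1111,1---1-
  48 | 11---0  (sole → essential)
  50 | ---010,1---1-,11---0
  51 | 1---1-  (sole → essential)
  52 | -1010-,1--1-0,1-01--,11---0,11-1--
  53 | -101-1,-1010-,1-01--,11-1--
  54 | 1---1-,1--1-0,1-01--,11---0,11-1--
  55 | -1-111,-101-1,1---1-,1-01--,11-1--
  56 | 1-1--0,11---0,111---
  57 | 111---  (sole → essential)
  58 | ---010,1---1-,1-1--0,11---0,111---
  59 | 1---1-,111---
  60 | 1--1-0,1-1--0,11---0,11-1--,111---
  61 | 11-1--,111---
  62 | 1---1-,1--1-0,1-1--0,11---0,11-1--,111---
  63 | --1111,-1-111,1---1-,11-1--,111---
Essential prime implicants: ---010, -00-10, -1010-, 00-0-0, 1---1-, 100--1, 11---0, 111---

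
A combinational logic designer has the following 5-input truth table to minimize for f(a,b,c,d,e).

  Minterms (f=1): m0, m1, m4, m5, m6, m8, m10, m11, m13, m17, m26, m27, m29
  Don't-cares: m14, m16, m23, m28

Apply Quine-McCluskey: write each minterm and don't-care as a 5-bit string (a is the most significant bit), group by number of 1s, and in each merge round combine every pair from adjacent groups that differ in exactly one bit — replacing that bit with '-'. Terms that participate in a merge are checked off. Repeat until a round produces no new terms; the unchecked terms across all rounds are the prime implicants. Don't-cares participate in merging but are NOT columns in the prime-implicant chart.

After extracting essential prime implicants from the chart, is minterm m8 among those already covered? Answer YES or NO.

NO

[col 0] 00000*, 00001*, 00100*, 00101*, 00110*, 01000*, 01010*, 01011*, 01101*, 01110*, 10000*, 10001*, 10111, 11010*, 11011*, 11100*, 11101*
[col 1] -0000*, -0001*, -1010*, -1011*, -1101, 0-000, 0-101, 0-110, 00-00*, 00-01*, 0000-*, 001-0, 0010-*, 01-10, 010-0, 0101-*, 1000-*, 1101-*, 1110-
[col 2] -000-, -101-, 00-0-
Prime implicants: -000-, -101-, -1101, 0-000, 0-101, 0-110, 00-0-, 001-0, 01-10, 010-0, 10111, 1110-
PI chart (minterm → PIs covering it):
  0 | -000-,0-000,00-0-
  1 | -000-,00-0-
  4 | 00-0-,001-0
  5 | 0-101,00-0-
  6 | 0-110,001-0
  8 | 0-000,010-0
  10 | -101-,01-10,010-0
  11 | -101-  (sole → essential)
  13 | -1101,0-101
  17 | -000-  (sole → essential)
  26 | -101-  (sole → essential)
  27 | -101-  (sole → essential)
  29 | -1101,1110-
Essential prime implicants: -000-, -101-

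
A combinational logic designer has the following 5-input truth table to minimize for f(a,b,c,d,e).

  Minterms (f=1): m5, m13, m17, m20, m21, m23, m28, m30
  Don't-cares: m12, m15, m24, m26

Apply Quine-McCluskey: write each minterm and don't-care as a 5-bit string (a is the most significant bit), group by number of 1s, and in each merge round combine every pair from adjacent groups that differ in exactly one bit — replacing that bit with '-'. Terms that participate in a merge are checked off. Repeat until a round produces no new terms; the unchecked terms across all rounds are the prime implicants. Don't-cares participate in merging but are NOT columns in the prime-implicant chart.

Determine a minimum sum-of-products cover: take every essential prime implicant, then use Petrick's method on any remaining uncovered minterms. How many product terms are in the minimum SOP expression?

5

[col 0] 00101*, 01100*, 01101*, 01111*, 10001*, 10100*, 10101*, 10111*, 11000*, 11010*, 11100*, 11110*
[col 1] -0101, -1100, 0-101, 011-1, 0110-, 1-100, 10-01, 101-1, 1010-, 11-00*, 11-10*, 110-0*, 111-0*
[col 2] 11--0
Prime implicants: -0101, -1100, 0-101, 011-1, 0110-, 1-100, 10-01, 101-1, 1010-, 11--0
PI chart (minterm → PIs covering it):
  5 | -0101,0-101
  13 | 0-101,011-1,0110-
  17 | 10-01  (sole → essential)
  20 | 1-100,1010-
  21 | -0101,10-01,101-1,1010-
  23 | 101-1  (sole → essential)
  28 | -1100,1-100,11--0
  30 | 11--0  (sole → essential)
Essential prime implicants: 10-01, 101-1, 11--0
Petrick residual → 0-101, 1-100
Minimum SOP uses 5 PIs: a'cd'e + acd'e' + ab'd'e + ab'ce + abe'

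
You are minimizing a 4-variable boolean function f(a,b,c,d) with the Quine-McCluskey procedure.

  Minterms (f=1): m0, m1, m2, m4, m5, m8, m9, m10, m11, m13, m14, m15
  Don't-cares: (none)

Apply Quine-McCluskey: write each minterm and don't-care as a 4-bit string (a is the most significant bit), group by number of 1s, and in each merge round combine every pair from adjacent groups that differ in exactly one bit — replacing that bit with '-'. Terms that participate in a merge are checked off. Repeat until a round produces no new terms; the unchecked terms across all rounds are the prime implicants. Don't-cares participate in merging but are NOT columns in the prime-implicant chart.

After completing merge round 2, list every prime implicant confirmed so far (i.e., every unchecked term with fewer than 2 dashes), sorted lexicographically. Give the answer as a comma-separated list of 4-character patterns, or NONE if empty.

NONE

size-2^0 implicants → 0000(✓)  0001(✓)  0010(✓)  0100(✓)  0101(✓)  1000(✓)  1001(✓)  1010(✓)  1011(✓)  1101(✓)  1110(✓)  1111(✓)
size-2^1 implicants → -000(✓)  -001(✓)  -010(✓)  -101(✓)  0-00(✓)  0-01(✓)  00-0(✓)  000-(✓)  010-(✓)  1-01(✓)  1-10(✓)  1-11(✓)  10-0(✓)  10-1(✓)  100-(✓)  101-(✓)  11-1(✓)  111-(✓)
size-2^2 implicants → --01  -0-0  -00-  0-0-  1--1  1-1-  10--
Unchecked terms (primes): --01, -0-0, -00-, 0-0-, 1--1, 1-1-, 10--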